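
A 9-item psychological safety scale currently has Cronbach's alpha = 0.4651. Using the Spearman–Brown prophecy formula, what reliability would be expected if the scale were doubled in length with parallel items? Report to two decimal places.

predicted reliability = 0.63

Length factor m = 2
α' = m·α / (1 + (m−1)·α)
   = 2 × 0.4651 / (1 + (2 − 1) × 0.4651)
   = 0.9302 / 1.4651 = 0.63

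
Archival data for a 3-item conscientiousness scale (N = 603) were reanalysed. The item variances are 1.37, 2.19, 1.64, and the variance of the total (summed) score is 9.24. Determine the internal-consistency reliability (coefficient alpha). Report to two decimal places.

coefficient alpha = 0.66

Σσᵢ² = 1.37 + 2.19 + 1.64 = 5.20
α = (k/(k−1))·(1 − Σσᵢ²/σ²_T) = (3/2)·(1 − 5.20/9.24) = 0.66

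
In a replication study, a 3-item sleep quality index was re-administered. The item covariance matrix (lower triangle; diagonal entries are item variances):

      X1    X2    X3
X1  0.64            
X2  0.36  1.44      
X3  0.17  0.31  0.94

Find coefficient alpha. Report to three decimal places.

Σσ²ᵢ = 0.64 + 1.44 + 0.94 = 3.02
Sum of the distinct covariances = 0.84
total variance = 3.02 + 2 × 0.84 = 4.70
α = (k/(k−1))·(1 − Σσ²ᵢ/total variance) = (3/2)·(1 − 3.02/4.70) = 0.536

α = 0.536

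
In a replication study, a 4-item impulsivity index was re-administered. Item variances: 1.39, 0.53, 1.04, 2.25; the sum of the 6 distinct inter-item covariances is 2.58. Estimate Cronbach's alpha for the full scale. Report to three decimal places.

α = 0.663

Σσ²ᵢ = 1.39 + 0.53 + 1.04 + 2.25 = 5.21
Sum of distinct covariances = 2.58
σ²_total = Σσ²ᵢ + 2·Σcov = 5.21 + 2 × 2.58 = 10.37
α = (4/3)·(1 − 5.21/10.37) = 0.663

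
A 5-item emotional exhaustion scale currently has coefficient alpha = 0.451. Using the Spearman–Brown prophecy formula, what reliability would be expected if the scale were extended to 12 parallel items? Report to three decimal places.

predicted reliability = 0.663

Length factor m = 12/5 = 2.4000
α' = m·α / (1 + (m−1)·α)
   = 12/5 × 0.451 / (1 + (12/5 − 1) × 0.451)
   = 1.0824 / 1.6314 = 0.663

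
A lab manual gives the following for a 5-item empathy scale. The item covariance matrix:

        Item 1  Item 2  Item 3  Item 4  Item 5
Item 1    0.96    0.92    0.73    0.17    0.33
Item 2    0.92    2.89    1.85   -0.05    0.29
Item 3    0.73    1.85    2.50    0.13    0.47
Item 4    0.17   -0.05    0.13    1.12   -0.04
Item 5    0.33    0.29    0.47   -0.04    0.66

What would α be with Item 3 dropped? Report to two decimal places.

α = 0.49

Remaining items: Item 1, Item 2, Item 4, Item 5 (k = 4).
sum of item variances = 0.96 + 2.89 + 1.12 + 0.66 = 5.63
σ²_total = 5.63 + 2 × 1.62 = 8.87
α (item deleted) = (4/3)·(1 − 5.63/8.87) = 0.49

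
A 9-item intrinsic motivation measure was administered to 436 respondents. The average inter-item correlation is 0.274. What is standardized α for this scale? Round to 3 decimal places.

Standardized α = k·r̄ / (1 + (k−1)·r̄) = 9 × 0.274 / (1 + 8 × 0.274)
  = 2.4660 / 3.1920 = 0.773

standardized α = 0.773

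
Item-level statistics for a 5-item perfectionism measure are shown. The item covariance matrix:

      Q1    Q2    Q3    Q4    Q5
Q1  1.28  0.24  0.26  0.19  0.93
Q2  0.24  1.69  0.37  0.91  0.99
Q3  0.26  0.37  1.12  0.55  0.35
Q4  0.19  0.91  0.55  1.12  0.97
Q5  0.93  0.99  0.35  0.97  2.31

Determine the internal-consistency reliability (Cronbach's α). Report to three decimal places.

sum of item variances = 1.28 + 1.69 + 1.12 + 1.12 + 2.31 = 7.52
Sum of the distinct covariances = 5.76
Var(T) = 7.52 + 2 × 5.76 = 19.04
α = (k/(k−1))·(1 − sum of item variances/Var(T)) = (5/4)·(1 − 7.52/19.04) = 0.756

Cronbach's α = 0.756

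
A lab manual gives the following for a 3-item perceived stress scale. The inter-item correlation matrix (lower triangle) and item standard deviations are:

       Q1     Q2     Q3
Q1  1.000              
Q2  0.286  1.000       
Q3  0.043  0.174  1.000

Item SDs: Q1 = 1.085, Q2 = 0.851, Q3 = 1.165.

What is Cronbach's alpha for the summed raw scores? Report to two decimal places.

Σσ²ᵢ = 1.085² + 0.851² + 1.165² = 3.2587
Covariances σ_ij = r_ij · s_i · s_j:
  σ(Q1,Q2) = 0.286 × 1.085 × 0.851 = 0.2641
  σ(Q1,Q3) = 0.043 × 1.085 × 1.165 = 0.0544
  σ(Q2,Q3) = 0.174 × 0.851 × 1.165 = 0.1725
σ²_T = Σσ²ᵢ + 2·Σσ_ij = 3.2587 + 2 × 0.4910 = 4.2407
α = (3/2)·(1 − 3.2587/4.2407) = 0.35

α = 0.35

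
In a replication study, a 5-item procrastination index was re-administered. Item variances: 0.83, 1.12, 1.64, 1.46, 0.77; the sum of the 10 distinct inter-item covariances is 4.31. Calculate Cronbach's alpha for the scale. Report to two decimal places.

α = 0.75

sum of item variances = 0.83 + 1.12 + 1.64 + 1.46 + 0.77 = 5.82
Sum of distinct covariances = 4.31
σ²_total = sum of item variances + 2·Σcov = 5.82 + 2 × 4.31 = 14.44
α = (5/4)·(1 − 5.82/14.44) = 0.75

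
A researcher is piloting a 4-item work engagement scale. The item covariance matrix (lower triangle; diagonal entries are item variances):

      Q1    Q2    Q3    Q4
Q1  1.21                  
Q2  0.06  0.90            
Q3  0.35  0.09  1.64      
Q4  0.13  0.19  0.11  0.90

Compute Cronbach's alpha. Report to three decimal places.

Σσᵢ² = 1.21 + 0.90 + 1.64 + 0.90 = 4.65
Σ_{i<j} σ_ij = 0.93
σ²_total = 4.65 + 2 × 0.93 = 6.51
α = (k/(k−1))·(1 − Σσᵢ²/σ²_total) = (4/3)·(1 − 4.65/6.51) = 0.381

Cronbach's alpha = 0.381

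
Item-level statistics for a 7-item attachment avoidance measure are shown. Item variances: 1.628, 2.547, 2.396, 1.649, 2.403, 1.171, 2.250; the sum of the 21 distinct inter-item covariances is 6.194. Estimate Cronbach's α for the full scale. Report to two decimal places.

α = 0.55

Σσᵢ² = 1.628 + 2.547 + 2.396 + 1.649 + 2.403 + 1.171 + 2.250 = 14.044
Sum of distinct covariances = 6.194
σ²_total = Σσᵢ² + 2·Σcov = 14.044 + 2 × 6.194 = 26.432
α = (7/6)·(1 − 14.044/26.432) = 0.55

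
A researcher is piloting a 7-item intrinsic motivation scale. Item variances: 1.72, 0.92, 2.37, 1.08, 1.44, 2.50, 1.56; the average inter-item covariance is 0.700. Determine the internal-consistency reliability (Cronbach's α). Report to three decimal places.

ΣVar(i) = 1.72 + 0.92 + 2.37 + 1.08 + 1.44 + 2.50 + 1.56 = 11.59
Sum of the 21 distinct covariances = 21 × 0.700 = 14.700
σ²_total = ΣVar(i) + 2·Σcov = 11.59 + 2 × 14.700 = 40.990
α = (7/6)·(1 − 11.59/40.990) = 0.837

α = 0.837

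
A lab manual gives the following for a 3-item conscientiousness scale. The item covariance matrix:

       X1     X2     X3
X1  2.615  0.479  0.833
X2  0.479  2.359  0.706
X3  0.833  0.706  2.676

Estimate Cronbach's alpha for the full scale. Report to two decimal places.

sum of item variances = 2.615 + 2.359 + 2.676 = 7.650
Σ_{i<j} σ_ij = 2.018
total variance = 7.650 + 2 × 2.018 = 11.686
α = (k/(k−1))·(1 − sum of item variances/total variance) = (3/2)·(1 − 7.650/11.686) = 0.52

Cronbach's alpha = 0.52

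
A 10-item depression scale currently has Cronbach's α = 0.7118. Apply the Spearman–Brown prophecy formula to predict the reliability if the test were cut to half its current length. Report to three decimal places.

predicted reliability = 0.553

Length factor m = 1/2
α' = m·α / (1 − (1−m)·α)
   = 1/2 × 0.7118 / (1 − (1 − 1/2) × 0.7118)
   = 0.3559 / 0.6441 = 0.553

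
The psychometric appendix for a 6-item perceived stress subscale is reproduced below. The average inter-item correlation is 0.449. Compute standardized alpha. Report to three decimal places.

Standardized α = k·r̄ / (1 + (k−1)·r̄) = 6 × 0.449 / (1 + 5 × 0.449)
  = 2.6940 / 3.2450 = 0.830

standardized alpha = 0.830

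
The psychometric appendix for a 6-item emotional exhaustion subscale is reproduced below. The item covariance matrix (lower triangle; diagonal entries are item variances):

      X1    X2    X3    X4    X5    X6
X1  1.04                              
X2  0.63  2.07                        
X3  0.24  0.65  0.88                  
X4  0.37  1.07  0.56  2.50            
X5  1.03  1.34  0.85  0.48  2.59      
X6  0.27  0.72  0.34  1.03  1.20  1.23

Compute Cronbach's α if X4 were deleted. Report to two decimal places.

α = 0.81

Remaining items: X1, X2, X3, X5, X6 (k = 5).
sum of item variances = 1.04 + 2.07 + 0.88 + 2.59 + 1.23 = 7.81
σ²_T = 7.81 + 2 × 7.27 = 22.35
α (item deleted) = (5/4)·(1 − 7.81/22.35) = 0.81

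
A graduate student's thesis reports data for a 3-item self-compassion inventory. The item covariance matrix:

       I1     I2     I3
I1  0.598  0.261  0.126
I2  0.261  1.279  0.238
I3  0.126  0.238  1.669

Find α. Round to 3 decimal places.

sum of item variances = 0.598 + 1.279 + 1.669 = 3.546
Sum of the distinct covariances = 0.625
σ²_T = 3.546 + 2 × 0.625 = 4.796
α = (k/(k−1))·(1 − sum of item variances/σ²_T) = (3/2)·(1 − 3.546/4.796) = 0.391

α = 0.391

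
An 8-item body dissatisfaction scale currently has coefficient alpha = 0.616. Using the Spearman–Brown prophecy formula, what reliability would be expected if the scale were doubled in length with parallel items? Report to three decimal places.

predicted reliability = 0.762

Length factor m = 2
α' = m·α / (1 + (m−1)·α)
   = 2 × 0.616 / (1 + (2 − 1) × 0.616)
   = 1.2320 / 1.6160 = 0.762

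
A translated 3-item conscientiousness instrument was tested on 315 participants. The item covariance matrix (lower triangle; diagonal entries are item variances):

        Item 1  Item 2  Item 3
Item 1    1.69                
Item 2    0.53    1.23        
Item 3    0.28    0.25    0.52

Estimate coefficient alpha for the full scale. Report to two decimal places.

coefficient alpha = 0.57

ΣVar(i) = 1.69 + 1.23 + 0.52 = 3.44
Sum of off-diagonal covariances = 1.06
σ²_total = 3.44 + 2 × 1.06 = 5.56
α = (k/(k−1))·(1 − ΣVar(i)/σ²_total) = (3/2)·(1 − 3.44/5.56) = 0.57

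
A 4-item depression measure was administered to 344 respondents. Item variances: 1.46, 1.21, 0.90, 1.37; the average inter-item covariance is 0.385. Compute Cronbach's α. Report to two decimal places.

Σσ²ᵢ = 1.46 + 1.21 + 0.90 + 1.37 = 4.94
Sum of the 6 distinct covariances = 6 × 0.385 = 2.310
total variance = Σσ²ᵢ + 2·Σcov = 4.94 + 2 × 2.310 = 9.560
α = (4/3)·(1 − 4.94/9.560) = 0.64

α = 0.64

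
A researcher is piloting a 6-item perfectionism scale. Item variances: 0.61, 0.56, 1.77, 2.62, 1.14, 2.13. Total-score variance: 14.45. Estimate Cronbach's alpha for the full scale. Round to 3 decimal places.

Cronbach's alpha = 0.467

sum of item variances = 0.61 + 0.56 + 1.77 + 2.62 + 1.14 + 2.13 = 8.83
α = (k/(k−1))·(1 − sum of item variances/Var(T)) = (6/5)·(1 − 8.83/14.45) = 0.467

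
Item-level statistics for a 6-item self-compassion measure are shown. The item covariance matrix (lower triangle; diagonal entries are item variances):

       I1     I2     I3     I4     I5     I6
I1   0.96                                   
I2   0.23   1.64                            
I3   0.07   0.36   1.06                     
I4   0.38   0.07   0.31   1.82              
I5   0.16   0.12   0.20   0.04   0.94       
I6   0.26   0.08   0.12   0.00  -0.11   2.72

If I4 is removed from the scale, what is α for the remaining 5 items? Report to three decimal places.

α = 0.362

Remaining items: I1, I2, I3, I5, I6 (k = 5).
ΣVar(i) = 0.96 + 1.64 + 1.06 + 0.94 + 2.72 = 7.32
Var(T) = 7.32 + 2 × 1.49 = 10.30
α (item deleted) = (5/4)·(1 − 7.32/10.30) = 0.362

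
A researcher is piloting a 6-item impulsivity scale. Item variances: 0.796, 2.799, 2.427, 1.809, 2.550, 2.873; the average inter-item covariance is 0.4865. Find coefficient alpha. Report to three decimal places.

Σσᵢ² = 0.796 + 2.799 + 2.427 + 1.809 + 2.550 + 2.873 = 13.254
Sum of the 15 distinct covariances = 15 × 0.4865 = 7.2975
Var(T) = Σσᵢ² + 2·Σcov = 13.254 + 2 × 7.2975 = 27.8490
α = (6/5)·(1 − 13.254/27.8490) = 0.629

coefficient alpha = 0.629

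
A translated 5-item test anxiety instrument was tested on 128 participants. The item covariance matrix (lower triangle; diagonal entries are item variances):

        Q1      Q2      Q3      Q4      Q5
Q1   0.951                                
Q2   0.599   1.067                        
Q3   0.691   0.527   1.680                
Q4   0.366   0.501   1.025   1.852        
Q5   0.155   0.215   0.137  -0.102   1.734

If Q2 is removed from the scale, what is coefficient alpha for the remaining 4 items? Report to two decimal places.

α = 0.56

Remaining items: Q1, Q3, Q4, Q5 (k = 4).
Σσᵢ² = 0.951 + 1.680 + 1.852 + 1.734 = 6.217
σ²_T = 6.217 + 2 × 2.272 = 10.761
α (item deleted) = (4/3)·(1 − 6.217/10.761) = 0.56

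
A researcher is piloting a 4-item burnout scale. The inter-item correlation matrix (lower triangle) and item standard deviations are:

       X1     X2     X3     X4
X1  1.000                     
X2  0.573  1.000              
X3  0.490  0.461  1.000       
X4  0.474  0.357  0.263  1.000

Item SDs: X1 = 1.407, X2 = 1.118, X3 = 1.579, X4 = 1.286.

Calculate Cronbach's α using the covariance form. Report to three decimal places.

Σσ²ᵢ = 1.407² + 1.118² + 1.579² + 1.286² = 7.3766
Covariances σ_ij = r_ij · s_i · s_j:
  σ(X1,X2) = 0.573 × 1.407 × 1.118 = 0.9013
  σ(X1,X3) = 0.490 × 1.407 × 1.579 = 1.0886
  σ(X1,X4) = 0.474 × 1.407 × 1.286 = 0.8577
  σ(X2,X3) = 0.461 × 1.118 × 1.579 = 0.8138
  σ(X2,X4) = 0.357 × 1.118 × 1.286 = 0.5133
  σ(X3,X4) = 0.263 × 1.579 × 1.286 = 0.5340
σ²_T = Σσ²ᵢ + 2·Σσ_ij = 7.3766 + 2 × 4.7087 = 16.7940
α = (4/3)·(1 − 7.3766/16.7940) = 0.748

Cronbach's α = 0.748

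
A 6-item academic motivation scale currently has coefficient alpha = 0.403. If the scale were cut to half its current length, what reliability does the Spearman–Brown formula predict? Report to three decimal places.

Length factor m = 1/2
α' = m·α / (1 − (1−m)·α)
   = 1/2 × 0.403 / (1 − (1 − 1/2) × 0.403)
   = 0.2015 / 0.7985 = 0.252

predicted reliability = 0.252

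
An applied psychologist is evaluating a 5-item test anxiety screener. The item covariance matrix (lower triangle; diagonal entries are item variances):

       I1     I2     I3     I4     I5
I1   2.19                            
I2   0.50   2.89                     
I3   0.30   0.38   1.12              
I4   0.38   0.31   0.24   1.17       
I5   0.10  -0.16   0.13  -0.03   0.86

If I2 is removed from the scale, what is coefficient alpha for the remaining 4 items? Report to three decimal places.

Remaining items: I1, I3, I4, I5 (k = 4).
ΣVar(i) = 2.19 + 1.12 + 1.17 + 0.86 = 5.34
total variance = 5.34 + 2 × 1.12 = 7.58
α (item deleted) = (4/3)·(1 − 5.34/7.58) = 0.394

coefficient alpha = 0.394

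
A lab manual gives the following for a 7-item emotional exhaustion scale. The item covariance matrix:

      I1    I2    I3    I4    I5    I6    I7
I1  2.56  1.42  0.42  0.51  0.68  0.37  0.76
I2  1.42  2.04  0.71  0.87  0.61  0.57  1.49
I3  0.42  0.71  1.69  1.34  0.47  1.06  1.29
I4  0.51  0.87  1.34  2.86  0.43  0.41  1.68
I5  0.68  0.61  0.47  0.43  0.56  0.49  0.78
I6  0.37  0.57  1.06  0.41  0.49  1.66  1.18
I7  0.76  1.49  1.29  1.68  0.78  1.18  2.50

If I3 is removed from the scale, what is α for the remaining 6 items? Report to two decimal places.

α = 0.80

Remaining items: I1, I2, I4, I5, I6, I7 (k = 6).
ΣVar(i) = 2.56 + 2.04 + 2.86 + 0.56 + 1.66 + 2.50 = 12.18
σ²_total = 12.18 + 2 × 12.25 = 36.68
α (item deleted) = (6/5)·(1 − 12.18/36.68) = 0.80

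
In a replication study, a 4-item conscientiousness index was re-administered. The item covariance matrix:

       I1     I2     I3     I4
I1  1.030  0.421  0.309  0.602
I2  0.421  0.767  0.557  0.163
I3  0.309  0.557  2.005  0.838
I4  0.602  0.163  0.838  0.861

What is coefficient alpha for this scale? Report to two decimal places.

α = 0.74

Σσᵢ² = 1.030 + 0.767 + 2.005 + 0.861 = 4.663
Sum of the distinct covariances = 2.890
total variance = 4.663 + 2 × 2.890 = 10.443
α = (k/(k−1))·(1 − Σσᵢ²/total variance) = (4/3)·(1 − 4.663/10.443) = 0.74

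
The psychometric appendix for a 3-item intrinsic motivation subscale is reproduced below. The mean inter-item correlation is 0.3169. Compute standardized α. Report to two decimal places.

α = 0.58

Standardized α = k·r̄ / (1 + (k−1)·r̄) = 3 × 0.3169 / (1 + 2 × 0.3169)
  = 0.9507 / 1.6338 = 0.58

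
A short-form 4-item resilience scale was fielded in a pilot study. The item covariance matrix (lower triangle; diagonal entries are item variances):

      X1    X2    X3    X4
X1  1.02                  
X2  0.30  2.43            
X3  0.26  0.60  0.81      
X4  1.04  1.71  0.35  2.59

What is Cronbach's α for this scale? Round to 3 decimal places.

Cronbach's α = 0.739

Σσᵢ² = 1.02 + 2.43 + 0.81 + 2.59 = 6.85
Sum of off-diagonal covariances = 4.26
σ²_T = 6.85 + 2 × 4.26 = 15.37
α = (k/(k−1))·(1 − Σσᵢ²/σ²_T) = (4/3)·(1 − 6.85/15.37) = 0.739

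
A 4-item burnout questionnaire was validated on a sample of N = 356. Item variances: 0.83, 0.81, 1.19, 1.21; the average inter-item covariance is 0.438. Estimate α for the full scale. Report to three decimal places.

ΣVar(i) = 0.83 + 0.81 + 1.19 + 1.21 = 4.04
Sum of the 6 distinct covariances = 6 × 0.438 = 2.628
total variance = ΣVar(i) + 2·Σcov = 4.04 + 2 × 2.628 = 9.296
α = (4/3)·(1 − 4.04/9.296) = 0.754

α = 0.754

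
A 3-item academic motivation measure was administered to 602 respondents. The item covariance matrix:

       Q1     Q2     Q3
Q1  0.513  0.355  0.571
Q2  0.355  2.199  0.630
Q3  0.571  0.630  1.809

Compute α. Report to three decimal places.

Σσ²ᵢ = 0.513 + 2.199 + 1.809 = 4.521
Σ_{i<j} σ_ij = 1.556
Var(T) = 4.521 + 2 × 1.556 = 7.633
α = (k/(k−1))·(1 − Σσ²ᵢ/Var(T)) = (3/2)·(1 − 4.521/7.633) = 0.612

α = 0.612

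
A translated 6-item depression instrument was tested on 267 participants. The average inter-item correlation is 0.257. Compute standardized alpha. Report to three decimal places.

Standardized α = k·r̄ / (1 + (k−1)·r̄) = 6 × 0.257 / (1 + 5 × 0.257)
  = 1.5420 / 2.2850 = 0.675

α = 0.675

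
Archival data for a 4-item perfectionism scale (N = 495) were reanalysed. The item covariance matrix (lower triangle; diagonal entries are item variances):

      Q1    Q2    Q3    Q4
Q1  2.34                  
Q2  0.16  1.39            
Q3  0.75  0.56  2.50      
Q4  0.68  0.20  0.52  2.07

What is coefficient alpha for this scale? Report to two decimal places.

Σσᵢ² = 2.34 + 1.39 + 2.50 + 2.07 = 8.30
Sum of the distinct covariances = 2.87
total variance = 8.30 + 2 × 2.87 = 14.04
α = (k/(k−1))·(1 − Σσᵢ²/total variance) = (4/3)·(1 − 8.30/14.04) = 0.55

α = 0.55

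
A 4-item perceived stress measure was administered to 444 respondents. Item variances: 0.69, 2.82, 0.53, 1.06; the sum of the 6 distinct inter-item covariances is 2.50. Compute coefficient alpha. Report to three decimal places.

sum of item variances = 0.69 + 2.82 + 0.53 + 1.06 = 5.10
Sum of distinct covariances = 2.50
σ²_total = sum of item variances + 2·Σcov = 5.10 + 2 × 2.50 = 10.10
α = (4/3)·(1 − 5.10/10.10) = 0.660

coefficient alpha = 0.660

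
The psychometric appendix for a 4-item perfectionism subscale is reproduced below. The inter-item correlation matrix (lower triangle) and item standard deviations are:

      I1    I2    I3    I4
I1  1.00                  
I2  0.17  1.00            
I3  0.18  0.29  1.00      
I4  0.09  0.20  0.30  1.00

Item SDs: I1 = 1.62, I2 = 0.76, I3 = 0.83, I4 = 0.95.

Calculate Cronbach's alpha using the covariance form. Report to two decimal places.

α = 0.43

Σσ²ᵢ = 1.62² + 0.76² + 0.83² + 0.95² = 4.7934
Covariances σ_ij = r_ij · s_i · s_j:
  σ(I1,I2) = 0.17 × 1.62 × 0.76 = 0.2093
  σ(I1,I3) = 0.18 × 1.62 × 0.83 = 0.2420
  σ(I1,I4) = 0.09 × 1.62 × 0.95 = 0.1385
  σ(I2,I3) = 0.29 × 0.76 × 0.83 = 0.1829
  σ(I2,I4) = 0.20 × 0.76 × 0.95 = 0.1444
  σ(I3,I4) = 0.30 × 0.83 × 0.95 = 0.2365
σ²_T = Σσ²ᵢ + 2·Σσ_ij = 4.7934 + 2 × 1.1536 = 7.1006
α = (4/3)·(1 − 4.7934/7.1006) = 0.43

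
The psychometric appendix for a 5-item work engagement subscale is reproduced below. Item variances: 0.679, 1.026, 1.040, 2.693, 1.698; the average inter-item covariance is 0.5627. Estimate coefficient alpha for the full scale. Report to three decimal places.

Σσᵢ² = 0.679 + 1.026 + 1.040 + 2.693 + 1.698 = 7.136
Sum of the 10 distinct covariances = 10 × 0.5627 = 5.6270
σ²_T = Σσᵢ² + 2·Σcov = 7.136 + 2 × 5.6270 = 18.3900
α = (5/4)·(1 − 7.136/18.3900) = 0.765

α = 0.765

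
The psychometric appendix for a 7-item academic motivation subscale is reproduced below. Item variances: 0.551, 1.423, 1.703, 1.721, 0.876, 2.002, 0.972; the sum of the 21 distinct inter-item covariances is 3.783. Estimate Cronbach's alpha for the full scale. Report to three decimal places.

Cronbach's alpha = 0.525

Σσ²ᵢ = 0.551 + 1.423 + 1.703 + 1.721 + 0.876 + 2.002 + 0.972 = 9.248
Sum of distinct covariances = 3.783
total variance = Σσ²ᵢ + 2·Σcov = 9.248 + 2 × 3.783 = 16.814
α = (7/6)·(1 − 9.248/16.814) = 0.525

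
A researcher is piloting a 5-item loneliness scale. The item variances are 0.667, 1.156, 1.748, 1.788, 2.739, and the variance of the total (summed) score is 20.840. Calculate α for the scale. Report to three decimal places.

sum of item variances = 0.667 + 1.156 + 1.748 + 1.788 + 2.739 = 8.098
α = (k/(k−1))·(1 − sum of item variances/σ²_T) = (5/4)·(1 − 8.098/20.840) = 0.764

α = 0.764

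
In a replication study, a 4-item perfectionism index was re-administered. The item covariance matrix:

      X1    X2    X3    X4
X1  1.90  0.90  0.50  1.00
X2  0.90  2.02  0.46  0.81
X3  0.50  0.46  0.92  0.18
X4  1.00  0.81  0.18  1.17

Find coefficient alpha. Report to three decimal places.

α = 0.749

Σσ²ᵢ = 1.90 + 2.02 + 0.92 + 1.17 = 6.01
Sum of off-diagonal covariances = 3.85
σ²_T = 6.01 + 2 × 3.85 = 13.71
α = (k/(k−1))·(1 − Σσ²ᵢ/σ²_T) = (4/3)·(1 − 6.01/13.71) = 0.749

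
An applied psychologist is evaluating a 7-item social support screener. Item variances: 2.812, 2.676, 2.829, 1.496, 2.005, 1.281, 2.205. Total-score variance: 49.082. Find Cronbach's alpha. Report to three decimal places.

Cronbach's alpha = 0.803

Σσ²ᵢ = 2.812 + 2.676 + 2.829 + 1.496 + 2.005 + 1.281 + 2.205 = 15.304
α = (k/(k−1))·(1 − Σσ²ᵢ/σ²_total) = (7/6)·(1 − 15.304/49.082) = 0.803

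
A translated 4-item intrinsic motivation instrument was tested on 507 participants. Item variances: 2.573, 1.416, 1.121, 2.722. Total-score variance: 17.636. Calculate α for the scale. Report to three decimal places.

α = 0.741

Σσᵢ² = 2.573 + 1.416 + 1.121 + 2.722 = 7.832
α = (k/(k−1))·(1 − Σσᵢ²/Var(T)) = (4/3)·(1 − 7.832/17.636) = 0.741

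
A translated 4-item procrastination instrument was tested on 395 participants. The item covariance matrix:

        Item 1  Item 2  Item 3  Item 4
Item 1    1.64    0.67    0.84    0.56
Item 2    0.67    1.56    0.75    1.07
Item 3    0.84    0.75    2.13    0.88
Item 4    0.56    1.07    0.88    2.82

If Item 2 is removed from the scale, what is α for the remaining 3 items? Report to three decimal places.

Remaining items: Item 1, Item 3, Item 4 (k = 3).
sum of item variances = 1.64 + 2.13 + 2.82 = 6.59
Var(T) = 6.59 + 2 × 2.28 = 11.15
α (item deleted) = (3/2)·(1 − 6.59/11.15) = 0.613

α = 0.613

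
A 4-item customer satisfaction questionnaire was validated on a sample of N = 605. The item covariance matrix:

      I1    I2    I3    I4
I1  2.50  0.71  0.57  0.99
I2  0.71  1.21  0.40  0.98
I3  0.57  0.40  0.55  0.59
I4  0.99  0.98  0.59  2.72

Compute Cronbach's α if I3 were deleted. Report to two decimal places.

Remaining items: I1, I2, I4 (k = 3).
Σσ²ᵢ = 2.50 + 1.21 + 2.72 = 6.43
total variance = 6.43 + 2 × 2.68 = 11.79
α (item deleted) = (3/2)·(1 − 6.43/11.79) = 0.68

Cronbach's α = 0.68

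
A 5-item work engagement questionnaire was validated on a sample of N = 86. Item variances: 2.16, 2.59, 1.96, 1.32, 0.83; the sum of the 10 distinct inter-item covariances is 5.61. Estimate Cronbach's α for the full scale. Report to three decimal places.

ΣVar(i) = 2.16 + 2.59 + 1.96 + 1.32 + 0.83 = 8.86
Sum of distinct covariances = 5.61
total variance = ΣVar(i) + 2·Σcov = 8.86 + 2 × 5.61 = 20.08
α = (5/4)·(1 − 8.86/20.08) = 0.698

Cronbach's α = 0.698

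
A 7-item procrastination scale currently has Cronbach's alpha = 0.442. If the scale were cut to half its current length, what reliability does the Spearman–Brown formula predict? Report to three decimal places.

Length factor m = 1/2
α' = m·α / (1 − (1−m)·α)
   = 1/2 × 0.442 / (1 − (1 − 1/2) × 0.442)
   = 0.2210 / 0.7790 = 0.284

predicted reliability = 0.284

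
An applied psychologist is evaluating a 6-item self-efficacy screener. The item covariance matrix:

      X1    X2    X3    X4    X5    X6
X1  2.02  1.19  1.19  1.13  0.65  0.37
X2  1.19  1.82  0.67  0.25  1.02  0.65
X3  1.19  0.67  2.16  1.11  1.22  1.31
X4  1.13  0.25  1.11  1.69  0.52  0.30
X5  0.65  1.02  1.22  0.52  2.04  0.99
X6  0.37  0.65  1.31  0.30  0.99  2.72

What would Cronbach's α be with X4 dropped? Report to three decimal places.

Cronbach's α = 0.791

Remaining items: X1, X2, X3, X5, X6 (k = 5).
Σσᵢ² = 2.02 + 1.82 + 2.16 + 2.04 + 2.72 = 10.76
Var(T) = 10.76 + 2 × 9.26 = 29.28
α (item deleted) = (5/4)·(1 − 10.76/29.28) = 0.791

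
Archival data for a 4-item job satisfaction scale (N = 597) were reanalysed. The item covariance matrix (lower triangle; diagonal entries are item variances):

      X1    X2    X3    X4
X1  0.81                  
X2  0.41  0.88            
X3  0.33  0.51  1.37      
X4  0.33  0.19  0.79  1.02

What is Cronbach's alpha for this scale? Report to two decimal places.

α = 0.74

Σσ²ᵢ = 0.81 + 0.88 + 1.37 + 1.02 = 4.08
Σ_{i<j} σ_ij = 2.56
σ²_T = 4.08 + 2 × 2.56 = 9.20
α = (k/(k−1))·(1 − Σσ²ᵢ/σ²_T) = (4/3)·(1 − 4.08/9.20) = 0.74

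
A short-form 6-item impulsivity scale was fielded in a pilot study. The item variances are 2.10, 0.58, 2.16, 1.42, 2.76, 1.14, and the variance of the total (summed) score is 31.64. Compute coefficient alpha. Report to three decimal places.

Σσ²ᵢ = 2.10 + 0.58 + 2.16 + 1.42 + 2.76 + 1.14 = 10.16
α = (k/(k−1))·(1 − Σσ²ᵢ/σ²_total) = (6/5)·(1 − 10.16/31.64) = 0.815

α = 0.815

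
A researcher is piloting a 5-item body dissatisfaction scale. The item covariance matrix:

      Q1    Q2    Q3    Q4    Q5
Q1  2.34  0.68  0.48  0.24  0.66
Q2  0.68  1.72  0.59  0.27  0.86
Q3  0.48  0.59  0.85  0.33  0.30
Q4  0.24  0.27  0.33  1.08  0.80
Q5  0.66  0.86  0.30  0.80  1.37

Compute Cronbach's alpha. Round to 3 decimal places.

Σσᵢ² = 2.34 + 1.72 + 0.85 + 1.08 + 1.37 = 7.36
Sum of the distinct covariances = 5.21
total variance = 7.36 + 2 × 5.21 = 17.78
α = (k/(k−1))·(1 − Σσᵢ²/total variance) = (5/4)·(1 − 7.36/17.78) = 0.733

Cronbach's alpha = 0.733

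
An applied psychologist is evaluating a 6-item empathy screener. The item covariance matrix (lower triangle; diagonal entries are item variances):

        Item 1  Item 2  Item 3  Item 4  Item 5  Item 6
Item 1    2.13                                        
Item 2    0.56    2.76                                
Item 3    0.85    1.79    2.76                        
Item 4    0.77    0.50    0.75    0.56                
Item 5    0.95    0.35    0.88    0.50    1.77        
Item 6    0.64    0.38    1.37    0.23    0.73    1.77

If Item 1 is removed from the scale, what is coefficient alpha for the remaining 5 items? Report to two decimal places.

Remaining items: Item 2, Item 3, Item 4, Item 5, Item 6 (k = 5).
sum of item variances = 2.76 + 2.76 + 0.56 + 1.77 + 1.77 = 9.62
Var(T) = 9.62 + 2 × 7.48 = 24.58
α (item deleted) = (5/4)·(1 − 9.62/24.58) = 0.76

α = 0.76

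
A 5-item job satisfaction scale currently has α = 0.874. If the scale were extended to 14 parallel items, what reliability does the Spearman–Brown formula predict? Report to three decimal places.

Length factor m = 14/5 = 2.8000
α' = m·α / (1 + (m−1)·α)
   = 14/5 × 0.874 / (1 + (14/5 − 1) × 0.874)
   = 2.4472 / 2.5732 = 0.951

predicted reliability = 0.951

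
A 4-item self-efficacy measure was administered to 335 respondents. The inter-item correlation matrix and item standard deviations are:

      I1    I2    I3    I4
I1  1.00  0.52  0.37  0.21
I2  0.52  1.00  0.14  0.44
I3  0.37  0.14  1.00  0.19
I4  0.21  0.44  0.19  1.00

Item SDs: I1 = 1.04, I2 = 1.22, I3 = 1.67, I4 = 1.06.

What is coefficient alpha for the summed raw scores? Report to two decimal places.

coefficient alpha = 0.61

Σσ²ᵢ = 1.04² + 1.22² + 1.67² + 1.06² = 6.4825
Covariances σ_ij = r_ij · s_i · s_j:
  σ(I1,I2) = 0.52 × 1.04 × 1.22 = 0.6598
  σ(I1,I3) = 0.37 × 1.04 × 1.67 = 0.6426
  σ(I1,I4) = 0.21 × 1.04 × 1.06 = 0.2315
  σ(I2,I3) = 0.14 × 1.22 × 1.67 = 0.2852
  σ(I2,I4) = 0.44 × 1.22 × 1.06 = 0.5690
  σ(I3,I4) = 0.19 × 1.67 × 1.06 = 0.3363
σ²_T = Σσ²ᵢ + 2·Σσ_ij = 6.4825 + 2 × 2.7244 = 11.9313
α = (4/3)·(1 − 6.4825/11.9313) = 0.61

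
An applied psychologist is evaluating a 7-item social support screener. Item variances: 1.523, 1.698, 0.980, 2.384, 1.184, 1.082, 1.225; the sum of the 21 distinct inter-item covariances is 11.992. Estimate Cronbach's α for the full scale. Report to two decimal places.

α = 0.82

Σσᵢ² = 1.523 + 1.698 + 0.980 + 2.384 + 1.184 + 1.082 + 1.225 = 10.076
Sum of distinct covariances = 11.992
σ²_T = Σσᵢ² + 2·Σcov = 10.076 + 2 × 11.992 = 34.060
α = (7/6)·(1 − 10.076/34.060) = 0.82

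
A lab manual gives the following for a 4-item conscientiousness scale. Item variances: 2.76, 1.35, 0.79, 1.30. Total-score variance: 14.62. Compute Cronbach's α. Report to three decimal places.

Cronbach's α = 0.768

Σσᵢ² = 2.76 + 1.35 + 0.79 + 1.30 = 6.20
α = (k/(k−1))·(1 − Σσᵢ²/σ²_total) = (4/3)·(1 − 6.20/14.62) = 0.768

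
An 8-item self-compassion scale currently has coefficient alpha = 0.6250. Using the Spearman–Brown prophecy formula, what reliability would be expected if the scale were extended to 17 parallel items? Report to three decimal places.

predicted reliability = 0.780

Length factor m = 17/8 = 2.1250
α' = m·α / (1 + (m−1)·α)
   = 17/8 × 0.6250 / (1 + (17/8 − 1) × 0.6250)
   = 1.3281 / 1.7031 = 0.780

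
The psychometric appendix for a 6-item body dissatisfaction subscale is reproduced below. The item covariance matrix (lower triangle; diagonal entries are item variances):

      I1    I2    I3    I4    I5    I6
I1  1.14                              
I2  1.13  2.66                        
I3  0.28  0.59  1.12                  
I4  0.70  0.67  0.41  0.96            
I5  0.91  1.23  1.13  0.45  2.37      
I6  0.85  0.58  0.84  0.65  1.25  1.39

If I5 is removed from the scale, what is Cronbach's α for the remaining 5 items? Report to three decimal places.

α = 0.810

Remaining items: I1, I2, I3, I4, I6 (k = 5).
ΣVar(i) = 1.14 + 2.66 + 1.12 + 0.96 + 1.39 = 7.27
Var(T) = 7.27 + 2 × 6.70 = 20.67
α (item deleted) = (5/4)·(1 − 7.27/20.67) = 0.810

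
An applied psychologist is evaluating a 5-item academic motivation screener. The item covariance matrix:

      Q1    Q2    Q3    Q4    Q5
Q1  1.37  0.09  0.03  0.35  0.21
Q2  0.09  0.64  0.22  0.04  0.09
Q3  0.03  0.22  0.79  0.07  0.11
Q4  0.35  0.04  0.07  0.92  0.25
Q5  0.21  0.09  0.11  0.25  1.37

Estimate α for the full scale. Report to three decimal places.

α = 0.456

sum of item variances = 1.37 + 0.64 + 0.79 + 0.92 + 1.37 = 5.09
Sum of off-diagonal covariances = 1.46
total variance = 5.09 + 2 × 1.46 = 8.01
α = (k/(k−1))·(1 − sum of item variances/total variance) = (5/4)·(1 − 5.09/8.01) = 0.456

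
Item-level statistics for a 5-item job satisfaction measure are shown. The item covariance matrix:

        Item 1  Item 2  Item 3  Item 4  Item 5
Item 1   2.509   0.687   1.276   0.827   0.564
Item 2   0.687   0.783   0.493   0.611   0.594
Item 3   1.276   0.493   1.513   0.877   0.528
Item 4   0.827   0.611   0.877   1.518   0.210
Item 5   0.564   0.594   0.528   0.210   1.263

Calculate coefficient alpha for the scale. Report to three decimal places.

coefficient alpha = 0.797

ΣVar(i) = 2.509 + 0.783 + 1.513 + 1.518 + 1.263 = 7.586
Sum of the distinct covariances = 6.667
total variance = 7.586 + 2 × 6.667 = 20.920
α = (k/(k−1))·(1 − ΣVar(i)/total variance) = (5/4)·(1 − 7.586/20.920) = 0.797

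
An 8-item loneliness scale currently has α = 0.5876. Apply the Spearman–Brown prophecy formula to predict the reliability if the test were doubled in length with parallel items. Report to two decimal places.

Length factor m = 2
α' = m·α / (1 + (m−1)·α)
   = 2 × 0.5876 / (1 + (2 − 1) × 0.5876)
   = 1.1752 / 1.5876 = 0.74

predicted reliability = 0.74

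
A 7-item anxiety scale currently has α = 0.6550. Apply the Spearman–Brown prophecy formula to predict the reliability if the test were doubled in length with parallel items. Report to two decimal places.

Length factor m = 2
α' = m·α / (1 + (m−1)·α)
   = 2 × 0.6550 / (1 + (2 − 1) × 0.6550)
   = 1.3100 / 1.6550 = 0.79

predicted reliability = 0.79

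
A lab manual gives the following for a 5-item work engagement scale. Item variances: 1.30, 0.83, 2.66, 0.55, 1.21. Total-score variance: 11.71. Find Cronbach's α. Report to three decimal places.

Σσᵢ² = 1.30 + 0.83 + 2.66 + 0.55 + 1.21 = 6.55
α = (k/(k−1))·(1 − Σσᵢ²/total variance) = (5/4)·(1 − 6.55/11.71) = 0.551

Cronbach's α = 0.551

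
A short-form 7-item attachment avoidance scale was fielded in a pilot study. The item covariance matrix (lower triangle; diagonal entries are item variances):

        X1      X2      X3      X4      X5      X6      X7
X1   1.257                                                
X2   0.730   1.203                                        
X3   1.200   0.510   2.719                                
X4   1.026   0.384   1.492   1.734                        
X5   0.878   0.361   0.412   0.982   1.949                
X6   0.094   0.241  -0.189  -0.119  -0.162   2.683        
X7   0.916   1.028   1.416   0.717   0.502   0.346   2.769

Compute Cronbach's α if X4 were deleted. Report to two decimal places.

α = 0.68

Remaining items: X1, X2, X3, X5, X6, X7 (k = 6).
Σσᵢ² = 1.257 + 1.203 + 2.719 + 1.949 + 2.683 + 2.769 = 12.580
σ²_T = 12.580 + 2 × 8.283 = 29.146
α (item deleted) = (6/5)·(1 − 12.580/29.146) = 0.68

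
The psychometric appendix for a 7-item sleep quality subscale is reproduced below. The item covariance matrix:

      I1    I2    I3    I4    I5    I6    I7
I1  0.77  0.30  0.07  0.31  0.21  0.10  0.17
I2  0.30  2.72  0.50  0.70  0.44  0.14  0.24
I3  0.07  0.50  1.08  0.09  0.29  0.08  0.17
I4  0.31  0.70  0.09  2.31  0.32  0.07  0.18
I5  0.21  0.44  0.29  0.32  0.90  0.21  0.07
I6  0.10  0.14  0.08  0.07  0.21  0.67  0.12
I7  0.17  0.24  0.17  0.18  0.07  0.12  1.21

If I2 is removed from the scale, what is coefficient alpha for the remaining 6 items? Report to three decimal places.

coefficient alpha = 0.498

Remaining items: I1, I3, I4, I5, I6, I7 (k = 6).
sum of item variances = 0.77 + 1.08 + 2.31 + 0.90 + 0.67 + 1.21 = 6.94
σ²_T = 6.94 + 2 × 2.46 = 11.86
α (item deleted) = (6/5)·(1 − 6.94/11.86) = 0.498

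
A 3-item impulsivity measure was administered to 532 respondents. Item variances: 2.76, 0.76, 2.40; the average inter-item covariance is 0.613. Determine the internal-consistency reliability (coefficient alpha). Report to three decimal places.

α = 0.575

Σσ²ᵢ = 2.76 + 0.76 + 2.40 = 5.92
Sum of the 3 distinct covariances = 3 × 0.613 = 1.839
total variance = Σσ²ᵢ + 2·Σcov = 5.92 + 2 × 1.839 = 9.598
α = (3/2)·(1 − 5.92/9.598) = 0.575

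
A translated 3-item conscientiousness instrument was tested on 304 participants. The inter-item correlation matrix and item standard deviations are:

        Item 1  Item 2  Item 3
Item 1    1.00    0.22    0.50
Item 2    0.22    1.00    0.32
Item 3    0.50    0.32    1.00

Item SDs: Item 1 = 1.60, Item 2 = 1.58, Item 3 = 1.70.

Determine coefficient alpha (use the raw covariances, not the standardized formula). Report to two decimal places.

coefficient alpha = 0.62

Σσ²ᵢ = 1.60² + 1.58² + 1.70² = 7.9464
Covariances σ_ij = r_ij · s_i · s_j:
  σ(Item 1,Item 2) = 0.22 × 1.60 × 1.58 = 0.5562
  σ(Item 1,Item 3) = 0.50 × 1.60 × 1.70 = 1.3600
  σ(Item 2,Item 3) = 0.32 × 1.58 × 1.70 = 0.8595
σ²_T = Σσ²ᵢ + 2·Σσ_ij = 7.9464 + 2 × 2.7757 = 13.4978
α = (3/2)·(1 − 7.9464/13.4978) = 0.62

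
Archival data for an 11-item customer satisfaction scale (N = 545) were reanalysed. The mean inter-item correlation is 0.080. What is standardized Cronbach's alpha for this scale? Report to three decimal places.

standardized Cronbach's alpha = 0.489

Standardized α = k·r̄ / (1 + (k−1)·r̄) = 11 × 0.080 / (1 + 10 × 0.080)
  = 0.8800 / 1.8000 = 0.489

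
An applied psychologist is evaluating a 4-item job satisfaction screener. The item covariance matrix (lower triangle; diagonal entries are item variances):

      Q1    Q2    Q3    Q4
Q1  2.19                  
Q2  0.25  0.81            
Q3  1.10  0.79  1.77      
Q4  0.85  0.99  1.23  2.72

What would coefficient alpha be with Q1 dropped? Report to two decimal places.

coefficient alpha = 0.80

Remaining items: Q2, Q3, Q4 (k = 3).
sum of item variances = 0.81 + 1.77 + 2.72 = 5.30
Var(T) = 5.30 + 2 × 3.01 = 11.32
α (item deleted) = (3/2)·(1 − 5.30/11.32) = 0.80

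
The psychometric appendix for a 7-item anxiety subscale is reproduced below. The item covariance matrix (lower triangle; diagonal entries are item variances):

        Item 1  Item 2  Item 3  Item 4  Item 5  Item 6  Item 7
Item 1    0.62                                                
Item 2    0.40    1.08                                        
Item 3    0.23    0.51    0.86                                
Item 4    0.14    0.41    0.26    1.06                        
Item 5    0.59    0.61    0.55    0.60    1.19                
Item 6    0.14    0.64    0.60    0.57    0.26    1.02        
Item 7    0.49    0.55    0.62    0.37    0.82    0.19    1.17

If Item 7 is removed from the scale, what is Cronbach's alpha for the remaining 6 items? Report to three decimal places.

Remaining items: Item 1, Item 2, Item 3, Item 4, Item 5, Item 6 (k = 6).
sum of item variances = 0.62 + 1.08 + 0.86 + 1.06 + 1.19 + 1.02 = 5.83
total variance = 5.83 + 2 × 6.51 = 18.85
α (item deleted) = (6/5)·(1 − 5.83/18.85) = 0.829

α = 0.829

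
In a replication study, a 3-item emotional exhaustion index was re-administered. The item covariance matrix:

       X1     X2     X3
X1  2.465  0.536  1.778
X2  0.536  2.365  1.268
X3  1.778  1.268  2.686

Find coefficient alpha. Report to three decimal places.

Σσᵢ² = 2.465 + 2.365 + 2.686 = 7.516
Σ_{i<j} σ_ij = 3.582
total variance = 7.516 + 2 × 3.582 = 14.680
α = (k/(k−1))·(1 − Σσᵢ²/total variance) = (3/2)·(1 − 7.516/14.680) = 0.732

α = 0.732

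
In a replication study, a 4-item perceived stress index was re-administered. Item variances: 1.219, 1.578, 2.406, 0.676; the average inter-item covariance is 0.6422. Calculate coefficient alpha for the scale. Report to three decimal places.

sum of item variances = 1.219 + 1.578 + 2.406 + 0.676 = 5.879
Sum of the 6 distinct covariances = 6 × 0.6422 = 3.8532
σ²_T = sum of item variances + 2·Σcov = 5.879 + 2 × 3.8532 = 13.5854
α = (4/3)·(1 − 5.879/13.5854) = 0.756

coefficient alpha = 0.756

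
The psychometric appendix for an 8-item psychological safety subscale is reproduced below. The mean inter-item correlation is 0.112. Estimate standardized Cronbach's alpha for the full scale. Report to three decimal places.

Standardized α = k·r̄ / (1 + (k−1)·r̄) = 8 × 0.112 / (1 + 7 × 0.112)
  = 0.8960 / 1.7840 = 0.502

standardized Cronbach's alpha = 0.502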